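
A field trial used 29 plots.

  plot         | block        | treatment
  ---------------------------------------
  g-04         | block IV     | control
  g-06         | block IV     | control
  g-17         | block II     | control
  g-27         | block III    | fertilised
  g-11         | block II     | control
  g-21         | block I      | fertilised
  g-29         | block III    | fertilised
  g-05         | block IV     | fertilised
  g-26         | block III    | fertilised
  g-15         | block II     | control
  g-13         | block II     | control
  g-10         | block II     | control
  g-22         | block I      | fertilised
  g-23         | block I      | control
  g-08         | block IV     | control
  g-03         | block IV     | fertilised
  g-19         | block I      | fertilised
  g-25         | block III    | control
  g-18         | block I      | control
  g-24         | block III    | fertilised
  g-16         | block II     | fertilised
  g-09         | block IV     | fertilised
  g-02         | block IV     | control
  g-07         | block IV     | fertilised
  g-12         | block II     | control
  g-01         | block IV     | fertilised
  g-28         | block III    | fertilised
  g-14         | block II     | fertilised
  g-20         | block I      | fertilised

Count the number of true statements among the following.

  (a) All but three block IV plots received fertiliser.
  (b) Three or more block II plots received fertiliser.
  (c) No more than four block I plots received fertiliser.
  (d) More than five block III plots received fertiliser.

1

(a) block IV: |A| = 9, |A ∩ B| = 5; needs |A ∖ B| = 3 — false.
(b) block II: |A| = 8, |A ∩ B| = 2; needs |A ∩ B| ≥ 3 — false.
(c) block I: |A| = 6, |A ∩ B| = 4; needs |A ∩ B| ≤ 4 — true.
(d) block III: |A| = 6, |A ∩ B| = 5; needs |A ∩ B| > 5 — false.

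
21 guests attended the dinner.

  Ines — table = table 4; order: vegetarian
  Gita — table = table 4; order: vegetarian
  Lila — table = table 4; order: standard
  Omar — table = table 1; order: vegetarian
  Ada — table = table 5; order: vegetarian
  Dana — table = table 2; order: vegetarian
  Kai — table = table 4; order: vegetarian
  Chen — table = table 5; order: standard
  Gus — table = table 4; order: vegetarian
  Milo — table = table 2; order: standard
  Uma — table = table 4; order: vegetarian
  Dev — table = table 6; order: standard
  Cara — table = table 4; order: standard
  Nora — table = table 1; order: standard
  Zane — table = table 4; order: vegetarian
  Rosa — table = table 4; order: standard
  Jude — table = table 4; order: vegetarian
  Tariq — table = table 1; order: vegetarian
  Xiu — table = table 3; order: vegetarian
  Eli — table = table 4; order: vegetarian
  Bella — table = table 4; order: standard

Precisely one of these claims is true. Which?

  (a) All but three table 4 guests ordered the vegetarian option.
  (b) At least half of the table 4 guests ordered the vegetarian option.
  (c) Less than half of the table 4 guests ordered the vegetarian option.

(b)

|A| = 12, |A ∩ B| = 8, |A ∖ B| = 4.
(a) requires |A ∖ B| = 3: false.
(b) requires |A ∩ B| ≥ |A ∖ B|: true.
(c) requires |A ∩ B| < |A ∖ B|: false.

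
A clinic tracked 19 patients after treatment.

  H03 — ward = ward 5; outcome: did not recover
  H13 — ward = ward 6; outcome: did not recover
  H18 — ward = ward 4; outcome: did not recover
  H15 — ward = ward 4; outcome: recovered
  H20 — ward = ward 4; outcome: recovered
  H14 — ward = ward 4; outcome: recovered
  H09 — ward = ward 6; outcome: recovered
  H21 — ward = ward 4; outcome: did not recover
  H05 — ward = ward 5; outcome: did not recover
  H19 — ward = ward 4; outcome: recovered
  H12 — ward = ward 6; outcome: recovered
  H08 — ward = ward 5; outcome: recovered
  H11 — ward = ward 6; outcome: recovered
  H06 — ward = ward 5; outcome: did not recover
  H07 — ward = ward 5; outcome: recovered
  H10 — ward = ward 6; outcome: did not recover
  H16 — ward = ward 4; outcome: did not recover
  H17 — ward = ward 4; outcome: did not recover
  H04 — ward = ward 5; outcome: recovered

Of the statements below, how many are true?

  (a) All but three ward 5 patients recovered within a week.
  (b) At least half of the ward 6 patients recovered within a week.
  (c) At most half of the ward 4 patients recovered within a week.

(a) ward 5: |A| = 6, |A ∩ B| = 3; needs |A ∖ B| = 3 — true.
(b) ward 6: |A| = 5, |A ∩ B| = 3; needs |A ∩ B| ≥ |A ∖ B| — true.
(c) ward 4: |A| = 8, |A ∩ B| = 4; needs |A ∩ B| ≤ |A ∖ B| — true.

3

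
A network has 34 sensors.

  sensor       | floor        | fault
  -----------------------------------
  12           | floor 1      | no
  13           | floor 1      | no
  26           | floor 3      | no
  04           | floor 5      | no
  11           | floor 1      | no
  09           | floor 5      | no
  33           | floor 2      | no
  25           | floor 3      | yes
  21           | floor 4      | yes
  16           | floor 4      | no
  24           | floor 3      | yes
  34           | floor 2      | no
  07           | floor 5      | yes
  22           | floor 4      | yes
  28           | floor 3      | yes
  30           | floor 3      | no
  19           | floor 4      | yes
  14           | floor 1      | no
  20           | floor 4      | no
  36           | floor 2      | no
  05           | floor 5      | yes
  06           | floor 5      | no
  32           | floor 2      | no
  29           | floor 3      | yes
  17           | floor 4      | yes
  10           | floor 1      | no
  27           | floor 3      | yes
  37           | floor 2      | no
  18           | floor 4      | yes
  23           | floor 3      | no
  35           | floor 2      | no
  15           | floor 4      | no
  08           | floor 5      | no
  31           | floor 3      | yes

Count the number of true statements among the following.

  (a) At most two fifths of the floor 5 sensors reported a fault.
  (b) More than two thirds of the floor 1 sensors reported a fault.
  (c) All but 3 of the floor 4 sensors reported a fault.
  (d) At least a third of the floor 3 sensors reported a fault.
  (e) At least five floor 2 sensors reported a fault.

3

(a) floor 5: |A| = 6, |A ∩ B| = 2; needs |A ∩ B| / |A| ≤ 2/5 — true.
(b) floor 1: |A| = 5, |A ∩ B| = 0; needs |A ∩ B| / |A| > 2/3 — false.
(c) floor 4: |A| = 8, |A ∩ B| = 5; needs |A ∖ B| = 3 — true.
(d) floor 3: |A| = 9, |A ∩ B| = 6; needs |A ∩ B| / |A| ≥ 1/3 — true.
(e) floor 2: |A| = 6, |A ∩ B| = 0; needs |A ∩ B| ≥ 5 — false.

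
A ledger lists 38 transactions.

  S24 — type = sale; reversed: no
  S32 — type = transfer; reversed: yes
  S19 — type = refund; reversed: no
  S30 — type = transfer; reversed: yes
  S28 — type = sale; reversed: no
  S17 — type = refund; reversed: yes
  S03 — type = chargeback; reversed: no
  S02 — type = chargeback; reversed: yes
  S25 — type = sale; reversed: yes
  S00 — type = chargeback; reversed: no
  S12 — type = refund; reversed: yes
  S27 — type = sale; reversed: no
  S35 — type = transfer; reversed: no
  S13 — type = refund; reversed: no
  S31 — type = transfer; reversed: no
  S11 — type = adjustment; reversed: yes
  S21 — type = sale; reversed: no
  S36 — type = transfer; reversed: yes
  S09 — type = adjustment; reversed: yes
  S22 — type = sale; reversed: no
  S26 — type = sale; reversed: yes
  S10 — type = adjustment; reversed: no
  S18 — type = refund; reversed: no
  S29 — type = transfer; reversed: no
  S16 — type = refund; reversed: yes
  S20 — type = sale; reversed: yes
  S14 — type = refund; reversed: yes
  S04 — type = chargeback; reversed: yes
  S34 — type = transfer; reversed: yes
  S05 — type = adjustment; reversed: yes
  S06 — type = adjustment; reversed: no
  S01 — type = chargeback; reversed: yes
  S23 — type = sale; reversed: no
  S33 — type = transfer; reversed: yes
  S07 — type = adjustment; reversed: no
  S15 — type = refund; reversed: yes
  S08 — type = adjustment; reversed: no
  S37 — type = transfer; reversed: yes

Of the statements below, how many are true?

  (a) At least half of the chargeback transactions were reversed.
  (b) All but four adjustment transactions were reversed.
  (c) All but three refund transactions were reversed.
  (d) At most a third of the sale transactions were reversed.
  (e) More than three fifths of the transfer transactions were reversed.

(a) chargeback: |A| = 5, |A ∩ B| = 3; needs |A ∩ B| ≥ |A ∖ B| — true.
(b) adjustment: |A| = 7, |A ∩ B| = 3; needs |A ∖ B| = 4 — true.
(c) refund: |A| = 8, |A ∩ B| = 5; needs |A ∖ B| = 3 — true.
(d) sale: |A| = 9, |A ∩ B| = 3; needs |A ∩ B| / |A| ≤ 1/3 — true.
(e) transfer: |A| = 9, |A ∩ B| = 6; needs |A ∩ B| / |A| > 3/5 — true.

5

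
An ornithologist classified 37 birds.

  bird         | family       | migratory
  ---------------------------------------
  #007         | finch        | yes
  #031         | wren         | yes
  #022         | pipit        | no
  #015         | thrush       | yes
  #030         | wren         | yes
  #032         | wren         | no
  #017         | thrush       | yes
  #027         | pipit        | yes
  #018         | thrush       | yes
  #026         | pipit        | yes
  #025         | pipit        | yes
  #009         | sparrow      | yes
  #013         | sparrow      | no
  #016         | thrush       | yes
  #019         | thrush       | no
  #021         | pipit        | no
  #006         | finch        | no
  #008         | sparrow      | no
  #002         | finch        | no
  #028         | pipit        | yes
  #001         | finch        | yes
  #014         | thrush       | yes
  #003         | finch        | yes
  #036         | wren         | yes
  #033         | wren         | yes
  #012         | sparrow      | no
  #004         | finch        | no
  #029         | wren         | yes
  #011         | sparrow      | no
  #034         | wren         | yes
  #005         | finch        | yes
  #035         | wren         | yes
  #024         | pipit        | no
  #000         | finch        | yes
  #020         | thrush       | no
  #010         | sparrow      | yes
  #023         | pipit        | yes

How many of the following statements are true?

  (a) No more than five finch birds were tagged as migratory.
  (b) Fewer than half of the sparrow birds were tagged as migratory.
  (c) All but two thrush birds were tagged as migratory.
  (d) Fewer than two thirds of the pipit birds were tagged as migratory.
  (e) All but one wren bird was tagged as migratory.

5

(a) finch: |A| = 8, |A ∩ B| = 5; needs |A ∩ B| ≤ 5 — true.
(b) sparrow: |A| = 6, |A ∩ B| = 2; needs |A ∩ B| < |A ∖ B| — true.
(c) thrush: |A| = 7, |A ∩ B| = 5; needs |A ∖ B| = 2 — true.
(d) pipit: |A| = 8, |A ∩ B| = 5; needs |A ∩ B| / |A| < 2/3 — true.
(e) wren: |A| = 8, |A ∩ B| = 7; needs |A ∖ B| = 1 — true.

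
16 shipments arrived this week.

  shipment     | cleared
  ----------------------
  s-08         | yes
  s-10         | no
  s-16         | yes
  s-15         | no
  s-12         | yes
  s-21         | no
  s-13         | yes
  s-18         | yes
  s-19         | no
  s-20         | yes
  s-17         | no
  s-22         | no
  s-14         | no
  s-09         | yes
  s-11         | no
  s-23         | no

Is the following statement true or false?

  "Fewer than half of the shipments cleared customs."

The determiner here denotes the relation: |A ∩ B| < |A ∖ B|.
|A| = 16, |A ∩ B| = 7, |A ∖ B| = 9.
7 < 9, so the statement is true.

True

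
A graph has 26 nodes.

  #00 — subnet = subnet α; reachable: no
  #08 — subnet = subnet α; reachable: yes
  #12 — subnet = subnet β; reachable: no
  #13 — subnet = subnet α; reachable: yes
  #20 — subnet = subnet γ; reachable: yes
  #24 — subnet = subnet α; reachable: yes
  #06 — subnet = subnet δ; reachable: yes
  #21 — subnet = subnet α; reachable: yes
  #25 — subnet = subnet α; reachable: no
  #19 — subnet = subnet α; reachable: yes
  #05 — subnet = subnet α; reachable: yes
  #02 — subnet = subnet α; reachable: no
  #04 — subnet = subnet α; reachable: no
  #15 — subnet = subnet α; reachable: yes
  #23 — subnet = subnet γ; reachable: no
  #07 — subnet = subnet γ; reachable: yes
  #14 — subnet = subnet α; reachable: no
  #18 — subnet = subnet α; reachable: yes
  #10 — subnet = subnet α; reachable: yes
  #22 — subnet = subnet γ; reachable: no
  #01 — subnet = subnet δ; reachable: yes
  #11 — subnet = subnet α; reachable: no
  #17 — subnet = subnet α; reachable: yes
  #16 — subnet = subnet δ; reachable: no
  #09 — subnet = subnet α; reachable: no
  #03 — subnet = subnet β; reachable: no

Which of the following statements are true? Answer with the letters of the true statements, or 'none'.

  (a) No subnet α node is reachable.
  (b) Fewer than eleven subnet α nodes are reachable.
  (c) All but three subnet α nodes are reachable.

(b)

|A| = 17, |A ∩ B| = 10, |A ∖ B| = 7.
(a) A ∩ B = ∅ (|A ∩ B| = 0): fails.
(b) |A ∩ B| < 11: holds.
(c) |A ∖ B| = 3: fails.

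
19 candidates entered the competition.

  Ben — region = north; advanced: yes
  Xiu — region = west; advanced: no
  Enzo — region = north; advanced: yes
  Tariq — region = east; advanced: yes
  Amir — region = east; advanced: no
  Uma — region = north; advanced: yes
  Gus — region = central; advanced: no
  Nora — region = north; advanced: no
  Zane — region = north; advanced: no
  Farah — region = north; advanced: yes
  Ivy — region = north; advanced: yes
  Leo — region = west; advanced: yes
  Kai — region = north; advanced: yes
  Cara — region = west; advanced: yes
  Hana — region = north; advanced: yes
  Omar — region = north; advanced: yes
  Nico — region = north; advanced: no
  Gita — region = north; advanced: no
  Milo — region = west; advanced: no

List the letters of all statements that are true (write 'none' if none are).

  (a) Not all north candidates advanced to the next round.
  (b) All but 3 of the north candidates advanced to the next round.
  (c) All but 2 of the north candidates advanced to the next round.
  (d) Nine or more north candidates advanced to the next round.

(a)

|A| = 12, |A ∩ B| = 8, |A ∖ B| = 4.
(a) A ⊄ B (|A ∖ B| ≥ 1): holds.
(b) |A ∖ B| = 3: fails.
(c) |A ∖ B| = 2: fails.
(d) |A ∩ B| ≥ 9: fails.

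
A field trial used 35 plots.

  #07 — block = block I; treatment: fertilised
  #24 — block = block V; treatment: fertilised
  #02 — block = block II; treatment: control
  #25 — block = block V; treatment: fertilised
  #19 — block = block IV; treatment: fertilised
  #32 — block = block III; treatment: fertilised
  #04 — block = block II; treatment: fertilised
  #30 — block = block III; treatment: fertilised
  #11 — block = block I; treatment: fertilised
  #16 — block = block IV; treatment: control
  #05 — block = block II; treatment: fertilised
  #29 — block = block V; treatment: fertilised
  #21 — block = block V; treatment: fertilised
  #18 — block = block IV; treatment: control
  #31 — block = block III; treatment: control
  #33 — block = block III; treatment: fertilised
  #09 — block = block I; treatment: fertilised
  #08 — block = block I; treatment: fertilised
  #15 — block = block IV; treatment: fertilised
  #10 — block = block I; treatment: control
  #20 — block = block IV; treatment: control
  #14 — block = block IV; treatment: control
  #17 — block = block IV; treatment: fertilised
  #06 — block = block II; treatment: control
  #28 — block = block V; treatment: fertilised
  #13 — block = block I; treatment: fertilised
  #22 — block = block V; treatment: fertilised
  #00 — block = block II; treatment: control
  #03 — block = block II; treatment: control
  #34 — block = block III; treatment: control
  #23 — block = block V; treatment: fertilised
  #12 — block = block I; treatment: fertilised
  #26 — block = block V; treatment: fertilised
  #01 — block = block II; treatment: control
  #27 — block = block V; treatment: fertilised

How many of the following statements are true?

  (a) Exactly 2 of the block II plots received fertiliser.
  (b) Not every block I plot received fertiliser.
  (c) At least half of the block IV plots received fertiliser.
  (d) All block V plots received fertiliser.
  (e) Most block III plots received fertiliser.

4

(a) block II: |A| = 7, |A ∩ B| = 2; needs |A ∩ B| = 2 — true.
(b) block I: |A| = 7, |A ∩ B| = 6; needs A ⊄ B (|A ∖ B| ≥ 1) — true.
(c) block IV: |A| = 7, |A ∩ B| = 3; needs |A ∩ B| ≥ |A ∖ B| — false.
(d) block V: |A| = 9, |A ∩ B| = 9; needs A ⊆ B, i.e. every element of A is in B (|A ∖ B| = 0) — true.
(e) block III: |A| = 5, |A ∩ B| = 3; needs |A ∩ B| > |A ∖ B| — true.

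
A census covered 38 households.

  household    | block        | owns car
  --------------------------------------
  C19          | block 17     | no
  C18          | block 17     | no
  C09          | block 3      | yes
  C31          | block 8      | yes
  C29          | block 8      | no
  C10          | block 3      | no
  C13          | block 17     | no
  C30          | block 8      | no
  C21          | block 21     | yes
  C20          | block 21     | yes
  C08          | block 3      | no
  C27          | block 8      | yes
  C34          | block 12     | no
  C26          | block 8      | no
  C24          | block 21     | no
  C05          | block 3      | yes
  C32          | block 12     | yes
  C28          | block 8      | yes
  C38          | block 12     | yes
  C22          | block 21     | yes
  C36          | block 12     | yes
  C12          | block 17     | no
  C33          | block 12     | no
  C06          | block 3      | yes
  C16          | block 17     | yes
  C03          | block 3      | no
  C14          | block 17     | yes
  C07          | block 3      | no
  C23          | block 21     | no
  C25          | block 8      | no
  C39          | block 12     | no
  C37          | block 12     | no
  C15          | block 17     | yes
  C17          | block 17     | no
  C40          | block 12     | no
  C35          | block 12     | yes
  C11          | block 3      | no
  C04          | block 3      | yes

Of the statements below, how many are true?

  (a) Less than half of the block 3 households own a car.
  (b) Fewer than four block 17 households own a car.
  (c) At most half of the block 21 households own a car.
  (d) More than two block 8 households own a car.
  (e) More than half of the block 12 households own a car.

3

(a) block 3: |A| = 9, |A ∩ B| = 4; needs |A ∩ B| < |A ∖ B| — true.
(b) block 17: |A| = 8, |A ∩ B| = 3; needs |A ∩ B| < 4 — true.
(c) block 21: |A| = 5, |A ∩ B| = 3; needs |A ∩ B| ≤ |A ∖ B| — false.
(d) block 8: |A| = 7, |A ∩ B| = 3; needs |A ∩ B| > 2 — true.
(e) block 12: |A| = 9, |A ∩ B| = 4; needs |A ∩ B| > |A ∖ B| — false.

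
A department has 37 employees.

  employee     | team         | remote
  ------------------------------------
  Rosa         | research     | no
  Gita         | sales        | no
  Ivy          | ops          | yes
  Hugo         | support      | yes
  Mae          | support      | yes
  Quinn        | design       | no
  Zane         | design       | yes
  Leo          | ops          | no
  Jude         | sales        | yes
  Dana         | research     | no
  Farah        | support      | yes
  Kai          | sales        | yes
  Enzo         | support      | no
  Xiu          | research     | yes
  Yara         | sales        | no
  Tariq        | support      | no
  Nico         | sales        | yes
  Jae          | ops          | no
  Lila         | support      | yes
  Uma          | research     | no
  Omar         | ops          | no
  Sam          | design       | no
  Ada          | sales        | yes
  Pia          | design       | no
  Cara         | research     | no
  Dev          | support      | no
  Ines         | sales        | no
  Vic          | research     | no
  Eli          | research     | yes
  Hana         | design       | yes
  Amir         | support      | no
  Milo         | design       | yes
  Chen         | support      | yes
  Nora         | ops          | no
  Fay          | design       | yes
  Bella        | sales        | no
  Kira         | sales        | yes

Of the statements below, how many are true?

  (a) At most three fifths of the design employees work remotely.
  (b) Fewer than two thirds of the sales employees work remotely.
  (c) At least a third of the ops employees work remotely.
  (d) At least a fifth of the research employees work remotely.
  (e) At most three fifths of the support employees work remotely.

(a) design: |A| = 7, |A ∩ B| = 4; needs |A ∩ B| / |A| ≤ 3/5 — true.
(b) sales: |A| = 9, |A ∩ B| = 5; needs |A ∩ B| / |A| < 2/3 — true.
(c) ops: |A| = 5, |A ∩ B| = 1; needs |A ∩ B| / |A| ≥ 1/3 — false.
(d) research: |A| = 7, |A ∩ B| = 2; needs |A ∩ B| / |A| ≥ 1/5 — true.
(e) support: |A| = 9, |A ∩ B| = 5; needs |A ∩ B| / |A| ≤ 3/5 — true.

4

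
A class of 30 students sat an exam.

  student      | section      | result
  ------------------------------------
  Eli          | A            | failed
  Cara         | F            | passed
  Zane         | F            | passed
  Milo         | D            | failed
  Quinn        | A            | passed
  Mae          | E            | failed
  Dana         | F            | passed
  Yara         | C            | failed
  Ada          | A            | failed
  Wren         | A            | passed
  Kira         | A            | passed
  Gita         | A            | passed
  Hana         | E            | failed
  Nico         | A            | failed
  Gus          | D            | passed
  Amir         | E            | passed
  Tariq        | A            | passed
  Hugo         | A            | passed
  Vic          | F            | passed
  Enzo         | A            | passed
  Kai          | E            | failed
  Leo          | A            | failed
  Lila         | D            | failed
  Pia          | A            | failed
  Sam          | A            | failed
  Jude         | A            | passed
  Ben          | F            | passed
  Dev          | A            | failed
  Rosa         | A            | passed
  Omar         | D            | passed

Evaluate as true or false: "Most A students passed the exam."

True

Truth condition: |A ∩ B| > |A ∖ B|.
|A| = 16, |A ∩ B| = 9, |A ∖ B| = 7.
9 > 7, so the statement is true.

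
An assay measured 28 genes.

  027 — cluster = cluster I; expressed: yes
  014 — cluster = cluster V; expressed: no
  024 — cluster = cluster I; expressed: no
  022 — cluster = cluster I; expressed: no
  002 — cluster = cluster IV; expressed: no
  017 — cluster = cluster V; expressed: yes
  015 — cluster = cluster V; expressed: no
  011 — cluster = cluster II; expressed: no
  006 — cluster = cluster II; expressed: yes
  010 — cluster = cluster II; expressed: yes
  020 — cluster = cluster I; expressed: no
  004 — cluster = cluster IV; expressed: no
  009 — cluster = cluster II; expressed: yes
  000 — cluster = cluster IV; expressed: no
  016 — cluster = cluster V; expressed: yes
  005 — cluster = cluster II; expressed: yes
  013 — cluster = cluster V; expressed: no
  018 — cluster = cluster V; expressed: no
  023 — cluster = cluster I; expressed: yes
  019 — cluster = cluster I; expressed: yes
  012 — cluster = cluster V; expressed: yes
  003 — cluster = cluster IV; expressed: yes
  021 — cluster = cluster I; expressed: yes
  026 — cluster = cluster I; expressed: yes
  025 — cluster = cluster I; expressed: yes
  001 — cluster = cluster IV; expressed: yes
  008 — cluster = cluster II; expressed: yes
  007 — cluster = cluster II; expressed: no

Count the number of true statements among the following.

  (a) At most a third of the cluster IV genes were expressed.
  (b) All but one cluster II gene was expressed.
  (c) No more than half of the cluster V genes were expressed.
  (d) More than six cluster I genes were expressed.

1

(a) cluster IV: |A| = 5, |A ∩ B| = 2; needs |A ∩ B| / |A| ≤ 1/3 — false.
(b) cluster II: |A| = 7, |A ∩ B| = 5; needs |A ∖ B| = 1 — false.
(c) cluster V: |A| = 7, |A ∩ B| = 3; needs |A ∩ B| ≤ |A ∖ B| — true.
(d) cluster I: |A| = 9, |A ∩ B| = 6; needs |A ∩ B| > 6 — false.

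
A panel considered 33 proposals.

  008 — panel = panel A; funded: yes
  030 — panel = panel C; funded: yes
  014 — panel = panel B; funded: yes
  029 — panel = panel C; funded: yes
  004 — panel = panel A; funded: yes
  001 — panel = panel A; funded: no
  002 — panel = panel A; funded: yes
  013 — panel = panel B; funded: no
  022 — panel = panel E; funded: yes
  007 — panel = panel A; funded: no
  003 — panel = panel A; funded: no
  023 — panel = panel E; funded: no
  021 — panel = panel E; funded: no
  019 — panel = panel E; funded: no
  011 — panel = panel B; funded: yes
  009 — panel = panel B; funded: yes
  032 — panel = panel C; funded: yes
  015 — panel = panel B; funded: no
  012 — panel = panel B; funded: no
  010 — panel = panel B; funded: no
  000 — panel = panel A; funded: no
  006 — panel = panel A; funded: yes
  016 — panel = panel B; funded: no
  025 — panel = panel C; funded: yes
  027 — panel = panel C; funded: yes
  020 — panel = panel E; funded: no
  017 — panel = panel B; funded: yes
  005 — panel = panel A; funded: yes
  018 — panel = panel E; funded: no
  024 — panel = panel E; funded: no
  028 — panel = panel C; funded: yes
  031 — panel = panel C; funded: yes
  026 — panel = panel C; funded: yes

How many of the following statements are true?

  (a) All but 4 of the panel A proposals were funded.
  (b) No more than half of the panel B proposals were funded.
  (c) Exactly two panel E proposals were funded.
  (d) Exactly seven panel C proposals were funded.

2

(a) panel A: |A| = 9, |A ∩ B| = 5; needs |A ∖ B| = 4 — true.
(b) panel B: |A| = 9, |A ∩ B| = 4; needs |A ∩ B| ≤ |A ∖ B| — true.
(c) panel E: |A| = 7, |A ∩ B| = 1; needs |A ∩ B| = 2 — false.
(d) panel C: |A| = 8, |A ∩ B| = 8; needs |A ∩ B| = 7 — false.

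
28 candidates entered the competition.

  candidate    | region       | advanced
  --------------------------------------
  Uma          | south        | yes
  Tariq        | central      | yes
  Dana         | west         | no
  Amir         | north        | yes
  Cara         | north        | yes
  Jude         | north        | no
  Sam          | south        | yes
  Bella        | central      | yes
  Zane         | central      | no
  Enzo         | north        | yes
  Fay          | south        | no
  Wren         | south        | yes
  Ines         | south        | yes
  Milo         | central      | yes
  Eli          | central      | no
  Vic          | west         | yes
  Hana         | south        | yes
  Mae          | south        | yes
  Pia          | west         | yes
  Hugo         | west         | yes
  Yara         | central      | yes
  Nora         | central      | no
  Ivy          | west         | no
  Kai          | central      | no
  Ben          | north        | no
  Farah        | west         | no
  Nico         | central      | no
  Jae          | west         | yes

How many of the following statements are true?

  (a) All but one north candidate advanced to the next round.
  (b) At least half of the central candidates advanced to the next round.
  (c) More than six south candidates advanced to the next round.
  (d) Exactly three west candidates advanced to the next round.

(a) north: |A| = 5, |A ∩ B| = 3; needs |A ∖ B| = 1 — false.
(b) central: |A| = 9, |A ∩ B| = 4; needs |A ∩ B| ≥ |A ∖ B| — false.
(c) south: |A| = 7, |A ∩ B| = 6; needs |A ∩ B| > 6 — false.
(d) west: |A| = 7, |A ∩ B| = 4; needs |A ∩ B| = 3 — false.

0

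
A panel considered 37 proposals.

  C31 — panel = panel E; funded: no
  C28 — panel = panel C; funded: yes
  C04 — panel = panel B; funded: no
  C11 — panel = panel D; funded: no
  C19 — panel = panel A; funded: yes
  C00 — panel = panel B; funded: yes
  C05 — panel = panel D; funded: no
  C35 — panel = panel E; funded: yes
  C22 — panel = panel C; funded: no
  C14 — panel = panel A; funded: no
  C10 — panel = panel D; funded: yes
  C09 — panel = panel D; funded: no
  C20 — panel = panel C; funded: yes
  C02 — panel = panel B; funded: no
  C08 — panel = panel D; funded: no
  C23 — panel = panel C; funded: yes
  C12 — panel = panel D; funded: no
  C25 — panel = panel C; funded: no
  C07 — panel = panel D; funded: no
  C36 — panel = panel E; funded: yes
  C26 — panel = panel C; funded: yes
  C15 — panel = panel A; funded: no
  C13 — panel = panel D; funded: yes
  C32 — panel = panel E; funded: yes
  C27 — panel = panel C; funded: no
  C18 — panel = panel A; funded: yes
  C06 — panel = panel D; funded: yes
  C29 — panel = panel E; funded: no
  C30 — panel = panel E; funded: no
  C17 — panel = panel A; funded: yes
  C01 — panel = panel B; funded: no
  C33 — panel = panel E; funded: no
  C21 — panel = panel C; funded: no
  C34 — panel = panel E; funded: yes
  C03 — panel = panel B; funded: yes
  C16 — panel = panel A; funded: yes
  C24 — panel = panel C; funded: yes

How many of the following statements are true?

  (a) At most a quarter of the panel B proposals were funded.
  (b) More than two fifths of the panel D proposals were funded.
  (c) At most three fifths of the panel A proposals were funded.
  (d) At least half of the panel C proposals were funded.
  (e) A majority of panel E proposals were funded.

1

(a) panel B: |A| = 5, |A ∩ B| = 2; needs |A ∩ B| / |A| ≤ 1/4 — false.
(b) panel D: |A| = 9, |A ∩ B| = 3; needs |A ∩ B| / |A| > 2/5 — false.
(c) panel A: |A| = 6, |A ∩ B| = 4; needs |A ∩ B| / |A| ≤ 3/5 — false.
(d) panel C: |A| = 9, |A ∩ B| = 5; needs |A ∩ B| ≥ |A ∖ B| — true.
(e) panel E: |A| = 8, |A ∩ B| = 4; needs |A ∩ B| > |A ∖ B| — false.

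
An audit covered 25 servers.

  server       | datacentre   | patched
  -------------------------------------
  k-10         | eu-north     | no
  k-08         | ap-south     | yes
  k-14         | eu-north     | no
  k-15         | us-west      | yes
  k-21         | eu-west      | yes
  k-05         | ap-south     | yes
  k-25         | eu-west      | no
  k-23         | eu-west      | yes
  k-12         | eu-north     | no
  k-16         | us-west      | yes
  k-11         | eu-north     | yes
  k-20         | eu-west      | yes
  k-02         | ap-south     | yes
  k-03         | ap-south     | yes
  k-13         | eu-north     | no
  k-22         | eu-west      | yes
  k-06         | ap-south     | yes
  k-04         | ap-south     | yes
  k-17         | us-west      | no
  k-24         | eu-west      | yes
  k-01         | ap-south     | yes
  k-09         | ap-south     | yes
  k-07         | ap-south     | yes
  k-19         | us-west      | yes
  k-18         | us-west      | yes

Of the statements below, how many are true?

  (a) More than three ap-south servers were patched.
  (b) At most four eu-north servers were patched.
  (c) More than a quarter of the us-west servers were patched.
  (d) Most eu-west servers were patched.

(a) ap-south: |A| = 9, |A ∩ B| = 9; needs |A ∩ B| > 3 — true.
(b) eu-north: |A| = 5, |A ∩ B| = 1; needs |A ∩ B| ≤ 4 — true.
(c) us-west: |A| = 5, |A ∩ B| = 4; needs |A ∩ B| / |A| > 1/4 — true.
(d) eu-west: |A| = 6, |A ∩ B| = 5; needs |A ∩ B| > |A ∖ B| — true.

4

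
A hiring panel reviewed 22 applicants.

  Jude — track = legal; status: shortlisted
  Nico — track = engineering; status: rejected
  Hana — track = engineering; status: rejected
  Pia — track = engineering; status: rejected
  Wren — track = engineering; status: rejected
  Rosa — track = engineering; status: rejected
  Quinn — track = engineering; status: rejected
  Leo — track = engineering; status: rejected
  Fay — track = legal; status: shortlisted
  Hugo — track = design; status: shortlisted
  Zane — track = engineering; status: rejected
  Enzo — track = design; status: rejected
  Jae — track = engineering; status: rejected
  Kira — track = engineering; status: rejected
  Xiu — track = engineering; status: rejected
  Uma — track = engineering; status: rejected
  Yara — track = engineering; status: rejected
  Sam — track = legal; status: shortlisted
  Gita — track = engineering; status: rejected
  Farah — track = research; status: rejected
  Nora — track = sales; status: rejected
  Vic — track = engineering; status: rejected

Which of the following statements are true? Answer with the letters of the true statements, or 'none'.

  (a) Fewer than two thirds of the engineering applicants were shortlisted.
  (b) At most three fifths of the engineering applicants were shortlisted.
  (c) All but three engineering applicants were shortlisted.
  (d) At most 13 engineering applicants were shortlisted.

(a), (b), (d)

|A| = 15, |A ∩ B| = 0, |A ∖ B| = 15.
(a) |A ∩ B| / |A| < 2/3: holds.
(b) |A ∩ B| / |A| ≤ 3/5: holds.
(c) |A ∖ B| = 3: fails.
(d) |A ∩ B| ≤ 13: holds.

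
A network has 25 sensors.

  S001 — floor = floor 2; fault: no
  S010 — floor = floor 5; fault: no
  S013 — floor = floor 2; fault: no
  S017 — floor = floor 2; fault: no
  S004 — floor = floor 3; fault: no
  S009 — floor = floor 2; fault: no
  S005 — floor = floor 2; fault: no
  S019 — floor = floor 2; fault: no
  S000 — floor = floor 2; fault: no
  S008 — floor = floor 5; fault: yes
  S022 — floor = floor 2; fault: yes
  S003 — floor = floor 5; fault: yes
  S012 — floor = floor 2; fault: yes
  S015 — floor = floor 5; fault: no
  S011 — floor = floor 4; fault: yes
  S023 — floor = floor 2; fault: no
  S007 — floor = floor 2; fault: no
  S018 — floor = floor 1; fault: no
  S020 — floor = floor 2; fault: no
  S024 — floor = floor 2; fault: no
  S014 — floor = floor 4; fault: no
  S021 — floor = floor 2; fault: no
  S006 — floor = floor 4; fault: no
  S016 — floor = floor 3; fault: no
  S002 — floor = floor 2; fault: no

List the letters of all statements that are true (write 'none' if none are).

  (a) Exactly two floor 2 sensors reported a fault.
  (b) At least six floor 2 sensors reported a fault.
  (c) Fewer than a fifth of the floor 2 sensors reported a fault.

(a), (c)

|A| = 15, |A ∩ B| = 2, |A ∖ B| = 13.
(a) |A ∩ B| = 2: holds.
(b) |A ∩ B| ≥ 6: fails.
(c) |A ∩ B| / |A| < 1/5: holds.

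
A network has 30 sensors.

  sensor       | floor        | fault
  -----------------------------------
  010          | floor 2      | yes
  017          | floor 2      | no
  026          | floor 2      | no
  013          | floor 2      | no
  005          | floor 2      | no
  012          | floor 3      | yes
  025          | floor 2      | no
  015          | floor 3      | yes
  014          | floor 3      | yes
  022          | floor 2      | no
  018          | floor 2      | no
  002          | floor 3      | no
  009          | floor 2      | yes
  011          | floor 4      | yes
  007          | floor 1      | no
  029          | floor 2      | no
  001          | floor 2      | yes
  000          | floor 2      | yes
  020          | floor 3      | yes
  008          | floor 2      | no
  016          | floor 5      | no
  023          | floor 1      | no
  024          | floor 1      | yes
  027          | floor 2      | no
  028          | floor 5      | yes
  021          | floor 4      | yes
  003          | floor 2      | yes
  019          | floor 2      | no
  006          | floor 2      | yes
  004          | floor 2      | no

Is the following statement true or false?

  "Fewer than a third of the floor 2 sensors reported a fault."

'Fewer than a third of the floor 2 sensors reported a fault' holds iff |A ∩ B| / |A| < 1/3.
|A| = 18, |A ∩ B| = 6, |A ∖ B| = 12.
|A ∩ B|/|A| = 6/18, so the statement is false.

False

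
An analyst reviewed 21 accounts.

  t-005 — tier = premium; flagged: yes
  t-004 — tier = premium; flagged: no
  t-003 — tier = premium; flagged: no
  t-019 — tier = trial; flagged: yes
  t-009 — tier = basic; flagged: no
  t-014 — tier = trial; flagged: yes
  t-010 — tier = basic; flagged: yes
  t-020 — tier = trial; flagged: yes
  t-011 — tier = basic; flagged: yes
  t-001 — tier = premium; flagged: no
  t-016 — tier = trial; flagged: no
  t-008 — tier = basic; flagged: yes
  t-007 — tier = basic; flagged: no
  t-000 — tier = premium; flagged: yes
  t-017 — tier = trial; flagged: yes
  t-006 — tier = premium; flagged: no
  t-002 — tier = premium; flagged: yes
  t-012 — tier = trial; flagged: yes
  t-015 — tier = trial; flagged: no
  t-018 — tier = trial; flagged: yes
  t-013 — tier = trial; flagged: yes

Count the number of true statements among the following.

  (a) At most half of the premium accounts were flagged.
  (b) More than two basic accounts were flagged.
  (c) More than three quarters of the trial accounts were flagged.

3

(a) premium: |A| = 7, |A ∩ B| = 3; needs |A ∩ B| ≤ |A ∖ B| — true.
(b) basic: |A| = 5, |A ∩ B| = 3; needs |A ∩ B| > 2 — true.
(c) trial: |A| = 9, |A ∩ B| = 7; needs |A ∩ B| / |A| > 3/4 — true.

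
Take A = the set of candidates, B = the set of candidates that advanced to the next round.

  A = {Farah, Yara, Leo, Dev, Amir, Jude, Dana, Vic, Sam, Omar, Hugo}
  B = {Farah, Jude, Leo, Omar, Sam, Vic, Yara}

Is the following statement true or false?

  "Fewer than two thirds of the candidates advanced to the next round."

'Fewer than two thirds of the candidates advanced to the next round' holds iff |A ∩ B| / |A| < 2/3.
A (the restrictor) = {Farah, Yara, Leo, Dev, Amir, Jude, Dana, Vic, Sam, Omar, Hugo}, |A| = 11.
A ∩ B = {Farah, Yara, Leo, Jude, Vic, Sam, Omar}, so |A ∩ B| = 7.
A ∖ B = {Dev, Amir, Dana, Hugo}, so |A ∖ B| = 4.
|A ∩ B|/|A| = 7/11, so the statement is true.

True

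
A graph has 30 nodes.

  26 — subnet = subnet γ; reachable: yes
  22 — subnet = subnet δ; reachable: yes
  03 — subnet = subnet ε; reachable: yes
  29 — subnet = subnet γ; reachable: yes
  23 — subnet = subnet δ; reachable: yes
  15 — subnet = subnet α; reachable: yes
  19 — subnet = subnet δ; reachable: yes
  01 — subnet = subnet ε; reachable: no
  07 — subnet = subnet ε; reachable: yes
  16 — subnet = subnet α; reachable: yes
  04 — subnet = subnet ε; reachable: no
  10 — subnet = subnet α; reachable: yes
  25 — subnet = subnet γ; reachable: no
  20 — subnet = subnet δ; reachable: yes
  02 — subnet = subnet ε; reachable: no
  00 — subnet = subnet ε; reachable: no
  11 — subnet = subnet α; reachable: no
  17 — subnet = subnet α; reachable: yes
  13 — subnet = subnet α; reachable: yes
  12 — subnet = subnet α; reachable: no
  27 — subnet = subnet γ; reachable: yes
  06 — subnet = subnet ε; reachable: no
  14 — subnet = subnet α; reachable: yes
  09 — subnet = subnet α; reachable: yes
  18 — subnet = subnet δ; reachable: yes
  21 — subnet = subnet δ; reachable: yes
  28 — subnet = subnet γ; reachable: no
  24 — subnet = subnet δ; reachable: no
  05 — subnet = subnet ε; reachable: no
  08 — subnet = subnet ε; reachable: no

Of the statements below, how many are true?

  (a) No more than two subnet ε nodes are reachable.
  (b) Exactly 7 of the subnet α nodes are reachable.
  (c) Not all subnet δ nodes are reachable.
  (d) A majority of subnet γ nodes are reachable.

(a) subnet ε: |A| = 9, |A ∩ B| = 2; needs |A ∩ B| ≤ 2 — true.
(b) subnet α: |A| = 9, |A ∩ B| = 7; needs |A ∩ B| = 7 — true.
(c) subnet δ: |A| = 7, |A ∩ B| = 6; needs A ⊄ B (|A ∖ B| ≥ 1) — true.
(d) subnet γ: |A| = 5, |A ∩ B| = 3; needs |A ∩ B| > |A ∖ B| — true.

4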